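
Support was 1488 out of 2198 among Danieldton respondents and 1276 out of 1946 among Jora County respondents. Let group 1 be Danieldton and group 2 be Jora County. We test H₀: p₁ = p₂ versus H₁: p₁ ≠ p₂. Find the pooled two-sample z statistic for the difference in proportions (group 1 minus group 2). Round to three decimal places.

z = 1.450

p̂₁ = 1488/2198 = 0.676979, p̂₂ = 1276/1946 = 0.655704.
Pooled p̂ = (1488+1276)/(2198+1946) = 2764/4144 = 0.666988.
SE = √(0.222115 × 0.000968834) = 0.014669.
z = (0.676979 − 0.655704)/0.014669 = 0.021275/0.014669 = 1.450.
Two-sided p-value ≈ 2·Φ(−1.450) = 0.1470.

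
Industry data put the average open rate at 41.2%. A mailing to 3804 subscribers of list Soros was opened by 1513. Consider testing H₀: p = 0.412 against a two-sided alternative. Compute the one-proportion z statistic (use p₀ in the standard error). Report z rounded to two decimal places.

z = -1.79

p̂ = 1513/3804 ≈ 0.3977.
SE = √(p₀(1−p₀)/n) = √(0.24226/3804) = 0.0080.
z = (0.3977 − 0.412)/0.0080 = -0.0143/0.0080 = -1.79.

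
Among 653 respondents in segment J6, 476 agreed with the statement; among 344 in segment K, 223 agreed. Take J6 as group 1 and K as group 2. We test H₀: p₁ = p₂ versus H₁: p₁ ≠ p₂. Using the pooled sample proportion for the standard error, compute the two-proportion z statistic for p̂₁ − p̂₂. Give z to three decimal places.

p̂₁ = 476/653 ≈ 0.728943, p̂₂ = 223/344 ≈ 0.648256.
Pooled p̂ = (476+223)/(653+344) = 699/997 = 0.701103.
SE = √(p̂(1−p̂)(1/n₁+1/n₂)) = √(0.701103·0.298897·0.00443837) = √(0.000930094) = 0.030497.
z = (0.728943 − 0.648256)/0.030497 = 0.080687/0.030497 = 2.646.
p-value = 2·P(Z > 2.646) ≈ 0.0082.

z = 2.646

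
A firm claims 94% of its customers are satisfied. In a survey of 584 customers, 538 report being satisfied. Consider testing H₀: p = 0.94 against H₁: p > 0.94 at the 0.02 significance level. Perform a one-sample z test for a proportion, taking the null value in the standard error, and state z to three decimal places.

p̂ = 538/584 = 0.921233.
Under H₀, SE = √(0.94·0.06/584) = √(9.65753e-05) = 0.009827.
z = (0.921233 − 0.94)/0.009827 = -0.018767/0.009827 = -1.910.
p-value = P(Z > -1.910) ≈ 0.9719. With α = 0.02, fail to reject H₀.

z = -1.910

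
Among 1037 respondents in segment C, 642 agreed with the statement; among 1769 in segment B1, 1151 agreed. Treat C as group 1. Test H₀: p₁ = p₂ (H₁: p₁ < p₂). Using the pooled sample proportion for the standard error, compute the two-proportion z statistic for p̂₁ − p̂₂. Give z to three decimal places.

z = -1.680

p̂₁ = 642/1037 ≈ 0.619094, p̂₂ = 1151/1769 ≈ 0.650650.
Pooled p̂ = (642+1151)/(1037+1769) = 1793/2806 = 0.638988.
SE = √(p̂(1−p̂)(1/n₁+1/n₂)) = √(0.638988·0.361012·0.00152961) = √(0.000352854) = 0.018784.
z = (0.619094 − 0.650650)/0.018784 = -0.031556/0.018784 = -1.680.
p-value = P(Z < -1.680) ≈ 0.0465.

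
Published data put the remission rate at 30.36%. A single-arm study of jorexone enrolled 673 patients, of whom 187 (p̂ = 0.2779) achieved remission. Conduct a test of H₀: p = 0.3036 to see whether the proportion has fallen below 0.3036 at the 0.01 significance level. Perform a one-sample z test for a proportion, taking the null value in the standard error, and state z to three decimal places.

z = -1.452

p̂ = 187/673 = 0.277860.
Standard error under H₀: √(0.3036×0.6964/673) = 0.017724.
z = (0.277860 − 0.3036)/0.017724 = -0.025740/0.017724 = -1.452.
p-value = P(Z < -1.452) ≈ 0.0732, so at α = 0.01 we fail to reject H₀.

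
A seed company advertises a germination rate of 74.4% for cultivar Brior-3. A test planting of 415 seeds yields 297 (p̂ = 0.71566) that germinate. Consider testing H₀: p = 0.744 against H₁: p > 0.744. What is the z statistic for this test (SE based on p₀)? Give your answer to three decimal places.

z = -1.323

p̂ = 297/415 = 0.71566.
SE = √(p₀(1−p₀)/n) = √(0.19046/415) = 0.02142.
z = (0.71566 − 0.744)/0.02142 = -0.02834/0.02142 = -1.323.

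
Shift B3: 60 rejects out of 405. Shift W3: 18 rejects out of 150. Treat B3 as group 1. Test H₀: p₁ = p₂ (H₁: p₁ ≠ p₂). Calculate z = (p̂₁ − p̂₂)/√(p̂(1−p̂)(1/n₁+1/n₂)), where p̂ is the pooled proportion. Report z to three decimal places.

z = 0.847

p̂₁ = 60/405 = 0.14815, p̂₂ = 18/150 = 0.12000.
Pooled p̂ = (60+18)/(405+150) = 78/555 = 0.14054.
SE = √(0.120789 × 0.0091358) = 0.03322.
z = (0.14815 − 0.12000)/0.03322 = 0.02815/0.03322 = 0.847.
p-value = 2·P(Z > 0.847) ≈ 0.3968.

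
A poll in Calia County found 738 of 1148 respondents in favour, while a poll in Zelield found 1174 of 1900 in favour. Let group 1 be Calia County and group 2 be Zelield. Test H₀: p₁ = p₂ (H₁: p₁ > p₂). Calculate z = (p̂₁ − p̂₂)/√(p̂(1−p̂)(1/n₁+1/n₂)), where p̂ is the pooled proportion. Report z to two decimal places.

p̂₁ = 738/1148 = 0.6429, p̂₂ = 1174/1900 = 0.6179.
Pooled p̂ = (738+1174)/(1148+1900) = 1912/3048 = 0.6273.
SE = √(p̂(1−p̂)(1/n₁+1/n₂)) = √(0.6273·0.3727·0.0013974) = √(0.000326705) = 0.0181.
z = (0.6429 − 0.6179)/0.0181 = 0.0250/0.0181 = 1.38.
p-value = P(Z > 1.381) ≈ 0.0836.

z = 1.38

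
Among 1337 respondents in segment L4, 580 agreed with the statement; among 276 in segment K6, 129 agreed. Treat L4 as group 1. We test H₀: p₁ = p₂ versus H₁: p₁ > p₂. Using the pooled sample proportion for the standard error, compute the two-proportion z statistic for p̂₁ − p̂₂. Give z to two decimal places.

z = -1.02

p̂₁ = 580/1337 = 0.4338, p̂₂ = 129/276 = 0.4674.
Pooled p̂ = (580+129)/(1337+276) = 709/1613 = 0.4396.
SE = √(p̂(1−p̂)(1/n₁+1/n₂)) = √(0.4396·0.5604·0.00437113) = √(0.00107681) = 0.0328.
z = (0.4338 − 0.4674)/0.0328 = -0.0336/0.0328 = -1.02.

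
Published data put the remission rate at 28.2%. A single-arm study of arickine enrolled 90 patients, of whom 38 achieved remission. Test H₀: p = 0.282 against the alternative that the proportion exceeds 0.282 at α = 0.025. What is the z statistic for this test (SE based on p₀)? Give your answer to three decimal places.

p̂ = 38/90 = 0.42222.
Standard error under H₀: √(0.282×0.718/90) = 0.04743.
z = (0.42222 − 0.282)/0.04743 = 0.14022/0.04743 = 2.956.
p-value = P(Z > 2.956) ≈ 0.0016, so at α = 0.025 we reject H₀.

z = 2.956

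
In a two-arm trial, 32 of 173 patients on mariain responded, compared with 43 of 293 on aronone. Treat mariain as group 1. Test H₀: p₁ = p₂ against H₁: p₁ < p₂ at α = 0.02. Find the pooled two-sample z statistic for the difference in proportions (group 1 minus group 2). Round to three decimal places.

z = 1.085

p̂₁ = 32/173 ≈ 0.18497, p̂₂ = 43/293 ≈ 0.14676.
Pooled p̂ = (32+43)/(173+293) = 75/466 = 0.16094.
SE = √(0.135041 × 0.00919332) = 0.03523.
z = (0.18497 − 0.14676)/0.03523 = 0.03821/0.03523 = 1.085.
p-value = P(Z < 1.085) ≈ 0.8609. With α = 0.02, fail to reject H₀.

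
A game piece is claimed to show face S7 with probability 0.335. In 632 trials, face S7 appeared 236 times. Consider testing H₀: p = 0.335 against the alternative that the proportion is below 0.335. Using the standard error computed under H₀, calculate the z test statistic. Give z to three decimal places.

p̂ = 236/632 = 0.373418.
Standard error under H₀: √(0.335×0.665/632) = 0.018775.
z = (0.373418 − 0.335)/0.018775 = 0.038418/0.018775 = 2.046.

z = 2.046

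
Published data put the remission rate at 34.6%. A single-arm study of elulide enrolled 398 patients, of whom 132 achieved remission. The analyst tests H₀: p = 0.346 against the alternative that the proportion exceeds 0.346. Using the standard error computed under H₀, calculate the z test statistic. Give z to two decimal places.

p̂ = 132/398 ≈ 0.3317.
SE = √(p₀(1−p₀)/n) = √(0.22628/398) = 0.0238.
z = (0.3317 − 0.346)/0.0238 = -0.0143/0.0238 = -0.60.

z = -0.60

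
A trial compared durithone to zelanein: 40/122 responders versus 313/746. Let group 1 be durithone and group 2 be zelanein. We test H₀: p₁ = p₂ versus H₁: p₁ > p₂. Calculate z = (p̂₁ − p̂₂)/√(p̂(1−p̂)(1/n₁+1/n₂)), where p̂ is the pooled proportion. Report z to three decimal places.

p̂₁ = 40/122 = 0.32787, p̂₂ = 313/746 = 0.41957.
Pooled p̂ = (40+313)/(122+746) = 353/868 = 0.40668.
SE = √(0.241292 × 0.0095372) = 0.04797.
z = (0.32787 − 0.41957)/0.04797 = -0.09170/0.04797 = -1.912.
p-value = P(Z > -1.912) ≈ 0.9720.

z = -1.912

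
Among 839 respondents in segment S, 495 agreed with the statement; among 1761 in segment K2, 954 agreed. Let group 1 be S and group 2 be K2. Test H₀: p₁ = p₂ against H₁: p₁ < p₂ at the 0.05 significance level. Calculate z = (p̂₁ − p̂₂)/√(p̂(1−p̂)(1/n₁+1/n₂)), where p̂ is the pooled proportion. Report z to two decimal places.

p̂₁ = 495/839 = 0.5900, p̂₂ = 954/1761 = 0.5417.
Pooled p̂ = (495+954)/(839+1761) = 1449/2600 = 0.5573.
SE = √(p̂(1−p̂)(1/n₁+1/n₂)) = √(0.5573·0.4427·0.00175975) = √(0.000434159) = 0.0208.
z = (0.5900 − 0.5417)/0.0208 = 0.0483/0.0208 = 2.32.
p-value = P(Z < 2.316) ≈ 0.9897; since p > α = 0.05, fail to reject H₀.

z = 2.32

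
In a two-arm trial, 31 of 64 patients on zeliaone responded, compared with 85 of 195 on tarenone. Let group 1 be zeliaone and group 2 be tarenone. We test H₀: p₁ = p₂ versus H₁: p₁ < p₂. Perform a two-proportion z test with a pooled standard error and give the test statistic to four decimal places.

z = 0.6767

p̂₁ = 31/64 = 0.484375, p̂₂ = 85/195 = 0.435897.
Pooled p̂ = (31+85)/(64+195) = 116/259 = 0.447876.
SE = √(0.247283 × 0.0207532) = 0.071637.
z = (0.484375 − 0.435897)/0.071637 = 0.048478/0.071637 = 0.6767.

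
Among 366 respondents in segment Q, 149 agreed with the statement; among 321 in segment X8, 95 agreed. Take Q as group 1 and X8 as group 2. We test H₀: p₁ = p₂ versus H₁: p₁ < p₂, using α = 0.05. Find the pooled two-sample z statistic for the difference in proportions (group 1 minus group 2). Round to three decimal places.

p̂₁ = 149/366 ≈ 0.40710, p̂₂ = 95/321 ≈ 0.29595.
Pooled p̂ = (149+95)/(366+321) = 244/687 = 0.35517.
SE = √(0.229024 × 0.00584751) = 0.03660.
z = (0.40710 − 0.29595)/0.03660 = 0.11115/0.03660 = 3.037.
p-value = P(Z < 3.037) ≈ 0.9988. With α = 0.05, fail to reject H₀.

z = 3.037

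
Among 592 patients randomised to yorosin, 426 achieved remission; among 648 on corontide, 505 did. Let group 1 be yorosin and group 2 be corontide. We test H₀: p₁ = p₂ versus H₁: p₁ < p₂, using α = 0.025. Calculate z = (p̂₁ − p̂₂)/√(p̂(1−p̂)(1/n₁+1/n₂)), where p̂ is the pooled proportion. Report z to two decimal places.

z = -2.43

p̂₁ = 426/592 ≈ 0.7196, p̂₂ = 505/648 ≈ 0.7793.
Pooled p̂ = (426+505)/(592+648) = 931/1240 = 0.7508.
SE = √(p̂(1−p̂)(1/n₁+1/n₂)) = √(0.7508·0.2492·0.0032324) = √(0.000604769) = 0.0246.
z = (0.7196 − 0.7793)/0.0246 = -0.0597/0.0246 = -2.43.
p-value = P(Z < -2.429) ≈ 0.0076; since p < α = 0.025, reject H₀.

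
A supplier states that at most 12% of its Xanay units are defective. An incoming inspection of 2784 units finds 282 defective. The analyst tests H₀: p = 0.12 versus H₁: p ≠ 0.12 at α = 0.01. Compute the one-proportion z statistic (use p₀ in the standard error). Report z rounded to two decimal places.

z = -3.04

p̂ = 282/2784 = 0.10129.
SE = √(p₀(1−p₀)/n) = √(0.1056/2784) = 0.00616.
z = (0.10129 − 0.12)/0.00616 = -0.01871/0.00616 = -3.04.
Two-sided p-value ≈ 2·Φ(−3.037) = 0.0024; since p < α = 0.01, reject H₀.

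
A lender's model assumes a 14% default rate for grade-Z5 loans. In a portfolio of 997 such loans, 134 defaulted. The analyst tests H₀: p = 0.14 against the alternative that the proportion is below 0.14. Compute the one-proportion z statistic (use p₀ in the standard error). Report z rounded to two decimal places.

z = -0.51

p̂ = 134/997 = 0.1344.
Standard error under H₀: √(0.14×0.86/997) = 0.0110.
z = (0.1344 − 0.14)/0.0110 = -0.0056/0.0110 = -0.51.
p-value = P(Z < -0.509) ≈ 0.3053.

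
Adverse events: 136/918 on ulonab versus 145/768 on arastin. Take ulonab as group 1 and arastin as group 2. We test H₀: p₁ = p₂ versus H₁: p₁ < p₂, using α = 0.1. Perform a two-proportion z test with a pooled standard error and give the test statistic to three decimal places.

z = -2.231

p̂₁ = 136/918 = 0.14815, p̂₂ = 145/768 = 0.18880.
Pooled p̂ = (136+145)/(918+768) = 281/1686 = 0.16667.
SE = √(0.138889 × 0.00239141) = 0.01822.
z = (0.14815 − 0.18880)/0.01822 = -0.04065/0.01822 = -2.231.
p-value = P(Z < -2.231) ≈ 0.0129, so at α = 0.1 we reject H₀.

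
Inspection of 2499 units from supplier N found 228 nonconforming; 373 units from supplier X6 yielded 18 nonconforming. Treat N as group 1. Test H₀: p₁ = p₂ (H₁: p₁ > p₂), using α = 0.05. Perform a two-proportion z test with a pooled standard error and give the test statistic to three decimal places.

z = 2.767

p̂₁ = 228/2499 = 0.091236, p̂₂ = 18/373 = 0.048257.
Pooled p̂ = (228+18)/(2499+373) = 246/2872 = 0.085655.
SE = √(p̂(1−p̂)(1/n₁+1/n₂)) = √(0.085655·0.914345·0.00308113) = √(0.000241307) = 0.015534.
z = (0.091236 − 0.048257)/0.015534 = 0.042979/0.015534 = 2.767.
p-value = P(Z > 2.767) ≈ 0.0028, so at α = 0.05 we reject H₀.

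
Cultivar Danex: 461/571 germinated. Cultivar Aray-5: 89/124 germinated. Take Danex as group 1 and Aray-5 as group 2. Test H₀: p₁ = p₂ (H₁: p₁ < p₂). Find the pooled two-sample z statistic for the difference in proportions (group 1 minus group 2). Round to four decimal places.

p̂₁ = 461/571 ≈ 0.807356, p̂₂ = 89/124 ≈ 0.717742.
Pooled p̂ = (461+89)/(571+124) = 550/695 = 0.791367.
SE = √(0.165105 × 0.00981583) = 0.040257.
z = (0.807356 − 0.717742)/0.040257 = 0.089614/0.040257 = 2.2260.

z = 2.2260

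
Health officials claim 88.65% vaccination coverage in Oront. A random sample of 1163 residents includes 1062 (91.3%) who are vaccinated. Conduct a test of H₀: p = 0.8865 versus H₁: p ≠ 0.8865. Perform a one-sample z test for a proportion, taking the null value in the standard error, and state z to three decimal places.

z = 2.866

p̂ = 1062/1163 ≈ 0.913156.
SE = √(p₀(1−p₀)/n) = √(0.10062/1163) = 0.009301.
z = (0.913156 − 0.8865)/0.009301 = 0.026656/0.009301 = 2.866.
p-value = 2·P(Z > 2.866) ≈ 0.0042.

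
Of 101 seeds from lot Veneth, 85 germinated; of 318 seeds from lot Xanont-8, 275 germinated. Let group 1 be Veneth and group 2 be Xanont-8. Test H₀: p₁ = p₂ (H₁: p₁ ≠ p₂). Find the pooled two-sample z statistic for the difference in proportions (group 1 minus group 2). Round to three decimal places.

z = -0.584

p̂₁ = 85/101 = 0.84158, p̂₂ = 275/318 = 0.86478.
Pooled p̂ = (85+275)/(101+318) = 360/419 = 0.85919.
SE = √(p̂(1−p̂)(1/n₁+1/n₂)) = √(0.85919·0.14081·0.0130456) = √(0.00157831) = 0.03973.
z = (0.84158 − 0.86478)/0.03973 = -0.02320/0.03973 = -0.584.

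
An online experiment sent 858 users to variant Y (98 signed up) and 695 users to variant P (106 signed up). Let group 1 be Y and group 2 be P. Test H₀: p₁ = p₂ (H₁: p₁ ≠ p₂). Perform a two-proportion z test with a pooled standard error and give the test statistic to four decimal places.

z = -2.2217

p̂₁ = 98/858 = 0.1142191, p̂₂ = 106/695 = 0.1525180.
Pooled p̂ = (98+106)/(858+695) = 204/1553 = 0.1313587.
SE = √(p̂(1−p̂)(1/n₁+1/n₂)) = √(0.1313587·0.8686413·0.00260435) = √(0.000297166) = 0.0172385.
z = (0.1142191 − 0.1525180)/0.0172385 = -0.0382989/0.0172385 = -2.2217.
Two-sided p-value ≈ 2·Φ(−2.222) = 0.0263.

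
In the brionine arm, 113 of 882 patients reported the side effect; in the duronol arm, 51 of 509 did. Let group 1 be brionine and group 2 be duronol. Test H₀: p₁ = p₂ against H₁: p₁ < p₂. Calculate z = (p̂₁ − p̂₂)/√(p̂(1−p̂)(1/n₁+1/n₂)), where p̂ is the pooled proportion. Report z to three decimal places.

p̂₁ = 113/882 ≈ 0.12812, p̂₂ = 51/509 ≈ 0.10020.
Pooled p̂ = (113+51)/(882+509) = 164/1391 = 0.11790.
SE = √(p̂(1−p̂)(1/n₁+1/n₂)) = √(0.11790·0.88210·0.00309842) = √(0.000322237) = 0.01795.
z = (0.12812 − 0.10020)/0.01795 = 0.02792/0.01795 = 1.555.
p-value = P(Z < 1.555) ≈ 0.9401.

z = 1.555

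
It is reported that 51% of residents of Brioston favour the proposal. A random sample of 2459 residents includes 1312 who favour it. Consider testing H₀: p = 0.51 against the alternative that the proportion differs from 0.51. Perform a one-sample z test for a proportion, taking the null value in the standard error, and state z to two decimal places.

p̂ = 1312/2459 = 0.5336.
Standard error under H₀: √(0.51×0.49/2459) = 0.0101.
z = (0.5336 − 0.51)/0.0101 = 0.0236/0.0101 = 2.34.
Two-sided p-value ≈ 2·Φ(−2.336) = 0.0195.

z = 2.34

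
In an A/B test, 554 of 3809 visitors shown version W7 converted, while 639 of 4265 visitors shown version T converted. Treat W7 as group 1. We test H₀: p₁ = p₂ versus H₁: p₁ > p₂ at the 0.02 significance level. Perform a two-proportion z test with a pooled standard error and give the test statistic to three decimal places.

p̂₁ = 554/3809 ≈ 0.14544, p̂₂ = 639/4265 ≈ 0.14982.
Pooled p̂ = (554+639)/(3809+4265) = 1193/8074 = 0.14776.
SE = √(p̂(1−p̂)(1/n₁+1/n₂)) = √(0.14776·0.85224·0.000497003) = √(6.25854e-05) = 0.00791.
z = (0.14544 − 0.14982)/0.00791 = -0.00438/0.00791 = -0.554.
p-value = P(Z > -0.554) ≈ 0.7101, so at α = 0.02 we fail to reject H₀.

z = -0.554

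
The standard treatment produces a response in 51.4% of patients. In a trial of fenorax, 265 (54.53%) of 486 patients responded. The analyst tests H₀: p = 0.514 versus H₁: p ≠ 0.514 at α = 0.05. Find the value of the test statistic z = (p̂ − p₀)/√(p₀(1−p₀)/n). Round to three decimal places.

z = 1.379

p̂ = 265/486 = 0.54527.
SE = √(p₀(1−p₀)/n) = √(0.2498/486) = 0.02267.
z = (0.54527 − 0.514)/0.02267 = 0.03127/0.02267 = 1.379.
p-value = 2·P(Z > 1.379) ≈ 0.1678. With α = 0.05, fail to reject H₀.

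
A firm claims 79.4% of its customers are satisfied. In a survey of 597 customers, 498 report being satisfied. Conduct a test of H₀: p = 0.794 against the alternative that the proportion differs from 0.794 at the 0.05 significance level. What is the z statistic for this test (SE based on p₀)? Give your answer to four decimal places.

z = 2.4269

p̂ = 498/597 = 0.8341709.
Under H₀, SE = √(0.794·0.206/597) = √(0.000273977) = 0.0165522.
z = (0.8341709 − 0.794)/0.0165522 = 0.0401709/0.0165522 = 2.4269.
p-value = 2·P(Z > 2.427) ≈ 0.0152. With α = 0.05, reject H₀.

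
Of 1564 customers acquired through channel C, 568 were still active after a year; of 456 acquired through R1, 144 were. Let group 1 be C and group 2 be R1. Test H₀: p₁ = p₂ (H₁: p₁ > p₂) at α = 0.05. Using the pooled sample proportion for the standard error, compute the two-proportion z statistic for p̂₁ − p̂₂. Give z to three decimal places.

z = 1.864

p̂₁ = 568/1564 ≈ 0.363171, p̂₂ = 144/456 ≈ 0.315789.
Pooled p̂ = (568+144)/(1564+456) = 712/2020 = 0.352475.
SE = √(0.228236 × 0.00283237) = 0.025425.
z = (0.363171 − 0.315789)/0.025425 = 0.047382/0.025425 = 1.864.
p-value = P(Z > 1.864) ≈ 0.0312. With α = 0.05, reject H₀.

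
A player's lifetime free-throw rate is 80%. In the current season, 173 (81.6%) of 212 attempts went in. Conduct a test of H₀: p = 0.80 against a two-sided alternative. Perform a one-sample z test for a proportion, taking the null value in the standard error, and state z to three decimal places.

z = 0.584

p̂ = 173/212 ≈ 0.81604.
SE = √(p₀(1−p₀)/n) = √(0.16/212) = 0.02747.
z = (0.81604 − 0.8)/0.02747 = 0.01604/0.02747 = 0.584.
Two-sided p-value ≈ 2·Φ(−0.584) = 0.5594.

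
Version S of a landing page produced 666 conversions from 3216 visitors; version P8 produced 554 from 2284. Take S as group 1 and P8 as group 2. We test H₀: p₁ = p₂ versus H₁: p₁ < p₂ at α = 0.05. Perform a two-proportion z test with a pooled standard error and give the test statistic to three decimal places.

z = -3.120

p̂₁ = 666/3216 = 0.20709, p̂₂ = 554/2284 = 0.24256.
Pooled p̂ = (666+554)/(3216+2284) = 1220/5500 = 0.22182.
SE = √(0.172615 × 0.000748774) = 0.01137.
z = (0.20709 − 0.24256)/0.01137 = -0.03547/0.01137 = -3.120.
p-value = P(Z < -3.120) ≈ 0.0009, so at α = 0.05 we reject H₀.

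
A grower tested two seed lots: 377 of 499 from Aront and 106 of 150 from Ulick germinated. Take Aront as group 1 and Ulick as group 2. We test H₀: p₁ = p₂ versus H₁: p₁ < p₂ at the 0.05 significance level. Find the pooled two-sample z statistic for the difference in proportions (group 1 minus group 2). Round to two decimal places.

z = 1.20

p̂₁ = 377/499 ≈ 0.7555, p̂₂ = 106/150 ≈ 0.7067.
Pooled p̂ = (377+106)/(499+150) = 483/649 = 0.7442.
SE = √(p̂(1−p̂)(1/n₁+1/n₂)) = √(0.7442·0.2558·0.00867067) = √(0.00165051) = 0.0406.
z = (0.7555 − 0.7067)/0.0406 = 0.0488/0.0406 = 1.20.
p-value = P(Z < 1.202) ≈ 0.8854; since p > α = 0.05, fail to reject H₀.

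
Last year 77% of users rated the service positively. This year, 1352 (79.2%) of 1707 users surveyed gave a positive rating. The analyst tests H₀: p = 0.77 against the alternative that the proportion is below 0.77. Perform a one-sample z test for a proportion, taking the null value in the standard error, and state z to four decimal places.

z = 2.1631

p̂ = 1352/1707 = 0.792033.
SE = √(p₀(1−p₀)/n) = √(0.1771/1707) = 0.010186.
z = (0.792033 − 0.77)/0.010186 = 0.022033/0.010186 = 2.1631.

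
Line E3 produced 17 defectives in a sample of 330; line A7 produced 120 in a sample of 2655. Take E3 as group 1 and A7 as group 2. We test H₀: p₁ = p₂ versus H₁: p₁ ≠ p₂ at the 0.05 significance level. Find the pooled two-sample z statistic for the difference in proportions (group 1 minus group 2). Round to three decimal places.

p̂₁ = 17/330 = 0.051515, p̂₂ = 120/2655 = 0.045198.
Pooled p̂ = (17+120)/(330+2655) = 137/2985 = 0.045896.
SE = √(0.0437897 × 0.00340695) = 0.012214.
z = (0.051515 − 0.045198)/0.012214 = 0.006317/0.012214 = 0.517.
p-value = 2·P(Z > 0.517) ≈ 0.6050; since p > α = 0.05, fail to reject H₀.

z = 0.517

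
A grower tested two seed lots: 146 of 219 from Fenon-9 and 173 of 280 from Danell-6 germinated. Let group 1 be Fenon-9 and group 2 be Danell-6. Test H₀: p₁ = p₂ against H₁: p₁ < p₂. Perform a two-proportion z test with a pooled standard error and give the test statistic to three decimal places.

z = 1.127

p̂₁ = 146/219 = 0.66667, p̂₂ = 173/280 = 0.61786.
Pooled p̂ = (146+173)/(219+280) = 319/499 = 0.63928.
SE = √(p̂(1−p̂)(1/n₁+1/n₂)) = √(0.63928·0.36072·0.00813764) = √(0.00187655) = 0.04332.
z = (0.66667 − 0.61786)/0.04332 = 0.04881/0.04332 = 1.127.
p-value = P(Z < 1.127) ≈ 0.8701.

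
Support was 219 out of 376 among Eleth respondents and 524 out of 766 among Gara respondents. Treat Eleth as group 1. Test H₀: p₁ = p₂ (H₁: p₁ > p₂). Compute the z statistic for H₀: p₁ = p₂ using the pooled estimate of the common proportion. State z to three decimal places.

z = -3.385

p̂₁ = 219/376 ≈ 0.58245, p̂₂ = 524/766 ≈ 0.68407.
Pooled p̂ = (219+524)/(376+766) = 743/1142 = 0.65061.
SE = √(0.227316 × 0.00396506) = 0.03002.
z = (0.58245 − 0.68407)/0.03002 = -0.10162/0.03002 = -3.385.
p-value = P(Z > -3.385) ≈ 0.9996.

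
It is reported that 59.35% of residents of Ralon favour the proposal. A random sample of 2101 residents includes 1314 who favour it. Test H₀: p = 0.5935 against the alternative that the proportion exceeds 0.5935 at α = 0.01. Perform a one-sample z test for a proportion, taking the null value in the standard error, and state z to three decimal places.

p̂ = 1314/2101 = 0.62542.
SE = √(p₀(1−p₀)/n) = √(0.24126/2101) = 0.01072.
z = (0.62542 − 0.5935)/0.01072 = 0.03192/0.01072 = 2.978.
p-value = P(Z > 2.978) ≈ 0.0014, so at α = 0.01 we reject H₀.

z = 2.978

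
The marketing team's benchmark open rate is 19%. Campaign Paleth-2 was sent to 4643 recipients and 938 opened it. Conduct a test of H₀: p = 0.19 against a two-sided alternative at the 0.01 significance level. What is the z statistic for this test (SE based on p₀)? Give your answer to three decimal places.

p̂ = 938/4643 ≈ 0.202025.
Under H₀, SE = √(0.19·0.81/4643) = √(3.31467e-05) = 0.005757.
z = (0.202025 − 0.19)/0.005757 = 0.012025/0.005757 = 2.089.
p-value = 2·P(Z > 2.089) ≈ 0.0367, so at α = 0.01 we fail to reject H₀.

z = 2.089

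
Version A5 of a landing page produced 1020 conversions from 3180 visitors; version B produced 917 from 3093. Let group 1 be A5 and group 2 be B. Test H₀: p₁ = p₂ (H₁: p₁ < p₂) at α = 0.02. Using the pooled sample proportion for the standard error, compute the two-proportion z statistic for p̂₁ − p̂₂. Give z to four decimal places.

p̂₁ = 1020/3180 = 0.3207547, p̂₂ = 917/3093 = 0.2964759.
Pooled p̂ = (1020+917)/(3180+3093) = 1937/6273 = 0.3087837.
SE = √(0.213436 × 0.000637776) = 0.0116672.
z = (0.3207547 − 0.2964759)/0.0116672 = 0.0242788/0.0116672 = 2.0809.
p-value = P(Z < 2.081) ≈ 0.9813, so at α = 0.02 we fail to reject H₀.

z = 2.0809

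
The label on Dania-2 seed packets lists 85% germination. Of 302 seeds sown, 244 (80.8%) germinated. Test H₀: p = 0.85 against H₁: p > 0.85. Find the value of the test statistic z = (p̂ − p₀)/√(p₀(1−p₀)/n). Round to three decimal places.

p̂ = 244/302 = 0.807947.
Standard error under H₀: √(0.85×0.15/302) = 0.020547.
z = (0.807947 − 0.85)/0.020547 = -0.042053/0.020547 = -2.047.

z = -2.047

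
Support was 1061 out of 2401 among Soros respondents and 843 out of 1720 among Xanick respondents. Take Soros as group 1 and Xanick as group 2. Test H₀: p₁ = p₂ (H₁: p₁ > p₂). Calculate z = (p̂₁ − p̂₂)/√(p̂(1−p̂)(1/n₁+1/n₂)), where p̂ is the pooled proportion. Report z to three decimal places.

z = -3.062

p̂₁ = 1061/2401 ≈ 0.44190, p̂₂ = 843/1720 ≈ 0.49012.
Pooled p̂ = (1061+843)/(2401+1720) = 1904/4121 = 0.46202.
SE = √(0.248558 × 0.000997888) = 0.01575.
z = (0.44190 − 0.49012)/0.01575 = -0.04822/0.01575 = -3.062.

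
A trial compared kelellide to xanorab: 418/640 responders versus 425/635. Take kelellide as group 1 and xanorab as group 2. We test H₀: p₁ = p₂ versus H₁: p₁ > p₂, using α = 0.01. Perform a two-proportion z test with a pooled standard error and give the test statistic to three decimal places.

z = -0.610

p̂₁ = 418/640 ≈ 0.65312, p̂₂ = 425/635 ≈ 0.66929.
Pooled p̂ = (418+425)/(640+635) = 843/1275 = 0.66118.
SE = √(0.224022 × 0.0031373) = 0.02651.
z = (0.65312 − 0.66929)/0.02651 = -0.01617/0.02651 = -0.610.
p-value = P(Z > -0.610) ≈ 0.7290, so at α = 0.01 we fail to reject H₀.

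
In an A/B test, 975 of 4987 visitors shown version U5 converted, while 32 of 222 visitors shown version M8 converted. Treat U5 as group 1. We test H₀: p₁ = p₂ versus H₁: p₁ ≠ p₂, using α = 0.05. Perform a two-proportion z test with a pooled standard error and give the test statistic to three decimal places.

z = 1.896

p̂₁ = 975/4987 ≈ 0.19551, p̂₂ = 32/222 ≈ 0.14414.
Pooled p̂ = (975+32)/(4987+222) = 1007/5209 = 0.19332.
SE = √(0.155947 × 0.00470503) = 0.02709.
z = (0.19551 − 0.14414)/0.02709 = 0.05137/0.02709 = 1.896.
Two-sided p-value ≈ 2·Φ(−1.896) = 0.0579; since p > α = 0.05, fail to reject H₀.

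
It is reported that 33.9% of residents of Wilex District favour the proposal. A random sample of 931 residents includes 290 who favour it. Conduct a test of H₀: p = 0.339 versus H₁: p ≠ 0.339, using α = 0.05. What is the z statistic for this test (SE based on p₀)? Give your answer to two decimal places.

z = -1.77

p̂ = 290/931 ≈ 0.3115.
Under H₀, SE = √(0.339·0.661/931) = √(0.000240686) = 0.0155.
z = (0.3115 − 0.339)/0.0155 = -0.0275/0.0155 = -1.77.
p-value = 2·P(Z > 1.773) ≈ 0.0762. With α = 0.05, fail to reject H₀.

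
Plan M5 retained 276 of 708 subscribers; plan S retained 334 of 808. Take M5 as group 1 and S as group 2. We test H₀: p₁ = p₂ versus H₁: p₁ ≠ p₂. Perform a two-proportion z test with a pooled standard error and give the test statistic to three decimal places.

p̂₁ = 276/708 = 0.389831, p̂₂ = 334/808 = 0.413366.
Pooled p̂ = (276+334)/(708+808) = 610/1516 = 0.402375.
SE = √(0.240469 × 0.00265005) = 0.025244.
z = (0.389831 − 0.413366)/0.025244 = -0.023535/0.025244 = -0.932.
Two-sided p-value ≈ 2·Φ(−0.932) = 0.3512.

z = -0.932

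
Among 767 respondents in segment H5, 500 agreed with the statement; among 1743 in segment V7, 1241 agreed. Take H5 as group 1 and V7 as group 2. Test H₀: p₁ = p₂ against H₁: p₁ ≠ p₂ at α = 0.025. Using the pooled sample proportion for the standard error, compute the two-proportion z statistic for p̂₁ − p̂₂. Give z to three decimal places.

z = -3.009

p̂₁ = 500/767 ≈ 0.651890, p̂₂ = 1241/1743 ≈ 0.711991.
Pooled p̂ = (500+1241)/(767+1743) = 1741/2510 = 0.693625.
SE = √(0.212509 × 0.0018775) = 0.019975.
z = (0.651890 − 0.711991)/0.019975 = -0.060101/0.019975 = -3.009.
Two-sided p-value ≈ 2·Φ(−3.009) = 0.0026; since p < α = 0.025, reject H₀.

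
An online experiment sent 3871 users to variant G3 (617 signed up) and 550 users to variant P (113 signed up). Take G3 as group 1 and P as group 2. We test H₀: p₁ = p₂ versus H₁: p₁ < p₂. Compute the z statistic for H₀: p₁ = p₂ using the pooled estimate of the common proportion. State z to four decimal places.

z = -2.7226

p̂₁ = 617/3871 ≈ 0.1593903, p̂₂ = 113/550 ≈ 0.2054545.
Pooled p̂ = (617+113)/(3871+550) = 730/4421 = 0.1651210.
SE = √(p̂(1−p̂)(1/n₁+1/n₂)) = √(0.1651210·0.8348790·0.00207651) = √(0.00028626) = 0.0169192.
z = (0.1593903 − 0.2054545)/0.0169192 = -0.0460642/0.0169192 = -2.7226.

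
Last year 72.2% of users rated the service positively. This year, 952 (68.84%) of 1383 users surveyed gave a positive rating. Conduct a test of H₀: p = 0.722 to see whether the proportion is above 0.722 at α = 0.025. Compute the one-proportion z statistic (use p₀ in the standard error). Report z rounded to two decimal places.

z = -2.79

p̂ = 952/1383 = 0.68836.
Under H₀, SE = √(0.722·0.278/1383) = √(0.000145131) = 0.01205.
z = (0.68836 − 0.722)/0.01205 = -0.03364/0.01205 = -2.79.
p-value = P(Z > -2.793) ≈ 0.9974. With α = 0.025, fail to reject H₀.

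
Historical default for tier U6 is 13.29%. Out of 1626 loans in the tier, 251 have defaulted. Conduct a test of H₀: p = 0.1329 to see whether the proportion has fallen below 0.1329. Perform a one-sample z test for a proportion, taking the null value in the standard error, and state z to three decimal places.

z = 2.550

p̂ = 251/1626 = 0.15437.
Under H₀, SE = √(0.1329·0.8671/1626) = √(7.08718e-05) = 0.00842.
z = (0.15437 − 0.1329)/0.00842 = 0.02147/0.00842 = 2.550.
p-value = P(Z < 2.550) ≈ 0.9946.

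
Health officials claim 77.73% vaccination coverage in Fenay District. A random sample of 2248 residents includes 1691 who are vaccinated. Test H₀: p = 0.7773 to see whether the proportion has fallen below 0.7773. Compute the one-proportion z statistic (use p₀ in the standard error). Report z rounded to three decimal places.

p̂ = 1691/2248 ≈ 0.752224.
Under H₀, SE = √(0.7773·0.2227/2248) = √(7.70039e-05) = 0.008775.
z = (0.752224 − 0.7773)/0.008775 = -0.025076/0.008775 = -2.858.
p-value = P(Z < -2.858) ≈ 0.0021.

z = -2.858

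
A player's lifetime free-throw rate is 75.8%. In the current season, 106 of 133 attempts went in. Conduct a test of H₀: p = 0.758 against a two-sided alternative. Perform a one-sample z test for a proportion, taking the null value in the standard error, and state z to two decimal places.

z = 1.05

p̂ = 106/133 = 0.7970.
Standard error under H₀: √(0.758×0.242/133) = 0.0371.
z = (0.7970 − 0.758)/0.0371 = 0.0390/0.0371 = 1.05.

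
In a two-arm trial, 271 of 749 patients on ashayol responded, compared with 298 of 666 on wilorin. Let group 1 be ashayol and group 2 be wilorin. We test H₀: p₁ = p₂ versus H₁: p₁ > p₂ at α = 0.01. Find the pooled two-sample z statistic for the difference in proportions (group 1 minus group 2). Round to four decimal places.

z = -3.2791

p̂₁ = 271/749 ≈ 0.3618158, p̂₂ = 298/666 ≈ 0.4474474.
Pooled p̂ = (271+298)/(749+666) = 569/1415 = 0.4021201.
SE = √(p̂(1−p̂)(1/n₁+1/n₂)) = √(0.4021201·0.5978799·0.00283661) = √(0.000681978) = 0.0261147.
z = (0.3618158 − 0.4474474)/0.0261147 = -0.0856316/0.0261147 = -3.2791.
p-value = P(Z > -3.279) ≈ 0.9995; since p > α = 0.01, fail to reject H₀.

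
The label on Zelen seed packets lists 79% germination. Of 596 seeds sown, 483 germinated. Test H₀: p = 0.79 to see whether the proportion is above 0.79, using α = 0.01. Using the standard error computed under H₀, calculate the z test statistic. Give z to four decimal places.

z = 1.2229

p̂ = 483/596 ≈ 0.810403.
Under H₀, SE = √(0.79·0.21/596) = √(0.000278356) = 0.016684.
z = (0.810403 − 0.79)/0.016684 = 0.020403/0.016684 = 1.2229.
p-value = P(Z > 1.223) ≈ 0.1107, so at α = 0.01 we fail to reject H₀.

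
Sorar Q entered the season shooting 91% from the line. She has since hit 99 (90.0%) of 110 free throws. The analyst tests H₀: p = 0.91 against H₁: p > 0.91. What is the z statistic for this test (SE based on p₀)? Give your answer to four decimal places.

p̂ = 99/110 ≈ 0.900000.
Under H₀, SE = √(0.91·0.09/110) = √(0.000744545) = 0.027286.
z = (0.900000 − 0.91)/0.027286 = -0.010000/0.027286 = -0.3665.

z = -0.3665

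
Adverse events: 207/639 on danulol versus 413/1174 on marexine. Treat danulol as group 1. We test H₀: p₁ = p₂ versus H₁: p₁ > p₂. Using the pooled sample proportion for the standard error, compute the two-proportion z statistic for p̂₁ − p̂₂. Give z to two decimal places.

z = -1.19

p̂₁ = 207/639 = 0.32394, p̂₂ = 413/1174 = 0.35179.
Pooled p̂ = (207+413)/(639+1174) = 620/1813 = 0.34197.
SE = √(p̂(1−p̂)(1/n₁+1/n₂)) = √(0.34197·0.65803·0.00241673) = √(0.000543833) = 0.02332.
z = (0.32394 − 0.35179)/0.02332 = -0.02785/0.02332 = -1.19.
p-value = P(Z > -1.194) ≈ 0.8838.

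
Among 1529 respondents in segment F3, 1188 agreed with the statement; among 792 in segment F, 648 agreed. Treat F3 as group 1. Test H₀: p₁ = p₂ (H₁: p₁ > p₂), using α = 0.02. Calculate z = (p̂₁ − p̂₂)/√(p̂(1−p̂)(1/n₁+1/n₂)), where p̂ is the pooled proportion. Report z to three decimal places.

p̂₁ = 1188/1529 = 0.77698, p̂₂ = 648/792 = 0.81818.
Pooled p̂ = (1188+648)/(1529+792) = 1836/2321 = 0.79104.
SE = √(p̂(1−p̂)(1/n₁+1/n₂)) = √(0.79104·0.20896·0.00191665) = √(0.000316816) = 0.01780.
z = (0.77698 − 0.81818)/0.01780 = -0.04120/0.01780 = -2.315.
p-value = P(Z > -2.315) ≈ 0.9897. With α = 0.02, fail to reject H₀.

z = -2.315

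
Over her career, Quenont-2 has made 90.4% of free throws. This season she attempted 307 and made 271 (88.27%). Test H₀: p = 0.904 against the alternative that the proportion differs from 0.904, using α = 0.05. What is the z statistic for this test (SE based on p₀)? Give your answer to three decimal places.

z = -1.265

p̂ = 271/307 = 0.88274.
SE = √(p₀(1−p₀)/n) = √(0.086784/307) = 0.01681.
z = (0.88274 − 0.904)/0.01681 = -0.02126/0.01681 = -1.265.
Two-sided p-value ≈ 2·Φ(−1.265) = 0.2060; since p > α = 0.05, fail to reject H₀.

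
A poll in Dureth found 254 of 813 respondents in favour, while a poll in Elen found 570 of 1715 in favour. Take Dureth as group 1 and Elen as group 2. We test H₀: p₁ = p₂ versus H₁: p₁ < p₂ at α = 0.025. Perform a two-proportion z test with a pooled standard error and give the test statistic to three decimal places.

p̂₁ = 254/813 = 0.31242, p̂₂ = 570/1715 = 0.33236.
Pooled p̂ = (254+570)/(813+1715) = 824/2528 = 0.32595.
SE = √(p̂(1−p̂)(1/n₁+1/n₂)) = √(0.32595·0.67405·0.0018131) = √(0.00039835) = 0.01996.
z = (0.31242 − 0.33236)/0.01996 = -0.01994/0.01996 = -0.999.
p-value = P(Z < -0.999) ≈ 0.1589. With α = 0.025, fail to reject H₀.

z = -0.999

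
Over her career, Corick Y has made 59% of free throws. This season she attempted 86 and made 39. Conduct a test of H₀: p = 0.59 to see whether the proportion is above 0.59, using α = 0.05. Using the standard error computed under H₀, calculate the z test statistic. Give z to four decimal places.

p̂ = 39/86 = 0.4534884.
SE = √(p₀(1−p₀)/n) = √(0.2419/86) = 0.0530357.
z = (0.4534884 − 0.59)/0.0530357 = -0.1365116/0.0530357 = -2.5740.
p-value = P(Z > -2.574) ≈ 0.9950. With α = 0.05, fail to reject H₀.

z = -2.5740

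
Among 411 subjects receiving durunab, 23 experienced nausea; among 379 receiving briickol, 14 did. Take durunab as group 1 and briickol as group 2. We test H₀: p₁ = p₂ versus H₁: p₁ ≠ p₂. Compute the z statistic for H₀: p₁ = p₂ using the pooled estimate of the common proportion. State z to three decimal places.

p̂₁ = 23/411 ≈ 0.05596, p̂₂ = 14/379 ≈ 0.03694.
Pooled p̂ = (23+14)/(411+379) = 37/790 = 0.04684.
SE = √(0.0446419 × 0.00507161) = 0.01505.
z = (0.05596 − 0.03694)/0.01505 = 0.01902/0.01505 = 1.264.
Two-sided p-value ≈ 2·Φ(−1.264) = 0.2062.

z = 1.264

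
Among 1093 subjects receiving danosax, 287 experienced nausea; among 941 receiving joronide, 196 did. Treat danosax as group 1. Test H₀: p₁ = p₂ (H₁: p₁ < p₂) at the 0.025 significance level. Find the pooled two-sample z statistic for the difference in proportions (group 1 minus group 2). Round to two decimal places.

p̂₁ = 287/1093 = 0.2626, p̂₂ = 196/941 = 0.2083.
Pooled p̂ = (287+196)/(1093+941) = 483/2034 = 0.2375.
SE = √(0.181074 × 0.00197761) = 0.0189.
z = (0.2626 − 0.2083)/0.0189 = 0.0543/0.0189 = 2.87.
p-value = P(Z < 2.869) ≈ 0.9979; since p > α = 0.025, fail to reject H₀.

z = 2.87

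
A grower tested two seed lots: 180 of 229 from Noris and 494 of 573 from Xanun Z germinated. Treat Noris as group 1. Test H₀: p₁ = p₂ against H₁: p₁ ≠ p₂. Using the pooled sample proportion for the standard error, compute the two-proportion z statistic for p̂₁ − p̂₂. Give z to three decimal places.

p̂₁ = 180/229 = 0.78603, p̂₂ = 494/573 = 0.86213.
Pooled p̂ = (180+494)/(229+573) = 674/802 = 0.84040.
SE = √(p̂(1−p̂)(1/n₁+1/n₂)) = √(0.84040·0.15960·0.00611201) = √(0.000819795) = 0.02863.
z = (0.78603 − 0.86213)/0.02863 = -0.07610/0.02863 = -2.658.

z = -2.658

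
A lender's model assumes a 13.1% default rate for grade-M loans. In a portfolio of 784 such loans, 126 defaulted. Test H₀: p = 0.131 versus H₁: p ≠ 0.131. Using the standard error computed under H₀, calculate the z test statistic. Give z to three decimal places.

z = 2.466

p̂ = 126/784 ≈ 0.16071.
Under H₀, SE = √(0.131·0.869/784) = √(0.000145203) = 0.01205.
z = (0.16071 − 0.131)/0.01205 = 0.02971/0.01205 = 2.466.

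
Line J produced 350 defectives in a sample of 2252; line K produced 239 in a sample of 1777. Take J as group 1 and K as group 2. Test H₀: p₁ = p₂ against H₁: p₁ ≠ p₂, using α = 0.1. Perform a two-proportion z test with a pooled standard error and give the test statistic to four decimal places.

z = 1.8663

p̂₁ = 350/2252 = 0.155417, p̂₂ = 239/1777 = 0.134496.
Pooled p̂ = (350+239)/(2252+1777) = 589/4029 = 0.146190.
SE = √(p̂(1−p̂)(1/n₁+1/n₂)) = √(0.146190·0.853810·0.0010068) = √(0.000125667) = 0.011210.
z = (0.155417 − 0.134496)/0.011210 = 0.020921/0.011210 = 1.8663.
p-value = 2·P(Z > 1.866) ≈ 0.0620. With α = 0.1, reject H₀.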